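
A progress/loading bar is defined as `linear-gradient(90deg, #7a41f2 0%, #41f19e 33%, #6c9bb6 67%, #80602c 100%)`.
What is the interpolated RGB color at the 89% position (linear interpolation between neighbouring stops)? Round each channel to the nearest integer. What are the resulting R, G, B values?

(121, 116, 90)

89% lies between the 67% and 100% stops, so the local fraction is t = (89 − 67)/(100 − 67) = 22/33 ≈ 0.6667.
#6c9bb6 → (108, 155, 182); #80602c → (128, 96, 44).
R = 108 + 0.6667 × (128 − 108) = 121.334 → 121
G = 155 + 0.6667 × (96 − 155) = 115.665 → 116
B = 182 + 0.6667 × (44 − 182) = 89.995 → 90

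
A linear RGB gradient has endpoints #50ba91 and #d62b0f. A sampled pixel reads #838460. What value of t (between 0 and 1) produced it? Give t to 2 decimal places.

0.38

Invert the lerp on the G channel (largest span, 143): t = (132 − 186) / (43 − 186) = -54/-143 = 0.37762.
Check on R: (131 − 80)/(214 − 80) = 0.3806 ✓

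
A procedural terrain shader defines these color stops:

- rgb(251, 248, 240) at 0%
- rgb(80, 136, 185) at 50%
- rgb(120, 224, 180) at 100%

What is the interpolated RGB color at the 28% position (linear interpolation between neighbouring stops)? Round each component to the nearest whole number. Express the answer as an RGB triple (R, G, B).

28% lies between the 0% and 50% stops, so the local fraction is t = (28 − 0)/(50 − 0) = 28/50 ≈ 0.56.
R = 251 + 0.56 × (80 − 251) = 155.24 → 155
G = 248 + 0.56 × (136 − 248) = 185.28 → 185
B = 240 + 0.56 × (185 − 240) = 209.2 → 209

(155, 185, 209)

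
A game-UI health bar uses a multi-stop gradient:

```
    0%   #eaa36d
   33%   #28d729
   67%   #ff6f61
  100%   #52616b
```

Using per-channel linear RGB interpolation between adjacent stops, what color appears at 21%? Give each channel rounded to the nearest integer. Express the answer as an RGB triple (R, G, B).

21% lies between the 0% and 33% stops, so the local fraction is t = (21 − 0)/(33 − 0) = 21/33 ≈ 0.6364.
#eaa36d → (234, 163, 109); #28d729 → (40, 215, 41).
R = 234 + 0.6364 × (40 − 234) = 110.538 → 111
G = 163 + 0.6364 × (215 − 163) = 196.093 → 196
B = 109 + 0.6364 × (41 − 109) = 65.725 → 66

(111, 196, 66)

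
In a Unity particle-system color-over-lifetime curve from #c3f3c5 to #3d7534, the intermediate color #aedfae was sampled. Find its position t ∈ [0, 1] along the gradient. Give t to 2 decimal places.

0.16

Invert the lerp on the B channel (largest span, 145): t = (174 − 197) / (52 − 197) = -23/-145 = 0.15862.
Check on R: (174 − 195)/(61 − 195) = 0.1567 ✓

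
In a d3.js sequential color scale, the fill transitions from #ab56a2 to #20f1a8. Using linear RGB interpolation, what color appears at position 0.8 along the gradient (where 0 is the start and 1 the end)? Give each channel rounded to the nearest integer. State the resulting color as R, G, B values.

(60, 210, 167)

#ab56a2 → (171, 86, 162); #20f1a8 → (32, 241, 168).
R = 171 + 0.8 × (32 − 171) = 171 + 0.8 × -139 = 59.8 → 60
G = 86 + 0.8 × (241 − 86) = 86 + 0.8 × 155 = 210 → 210
B = 162 + 0.8 × (168 − 162) = 162 + 0.8 × 6 = 166.8 → 167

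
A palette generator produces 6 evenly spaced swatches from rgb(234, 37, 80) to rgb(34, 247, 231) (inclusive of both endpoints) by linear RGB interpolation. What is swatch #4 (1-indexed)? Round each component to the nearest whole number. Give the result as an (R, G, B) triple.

(114, 163, 171)

With 6 swatches and endpoints inclusive, swatch 4 sits at t = (4 − 1)/(6 − 1) = 3/5 ≈ 0.6.
R = 234 + 0.6 × (34 − 234) = 114 → 114
G = 37 + 0.6 × (247 − 37) = 163 → 163
B = 80 + 0.6 × (231 − 80) = 170.6 → 171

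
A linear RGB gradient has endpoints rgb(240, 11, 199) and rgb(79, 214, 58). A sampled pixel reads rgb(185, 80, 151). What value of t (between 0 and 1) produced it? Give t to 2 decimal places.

0.34

Invert the lerp on the G channel (largest span, 203): t = (80 − 11) / (214 − 11) = 69/203 = 0.3399.
Check on R: (185 − 240)/(79 − 240) = 0.3416 ✓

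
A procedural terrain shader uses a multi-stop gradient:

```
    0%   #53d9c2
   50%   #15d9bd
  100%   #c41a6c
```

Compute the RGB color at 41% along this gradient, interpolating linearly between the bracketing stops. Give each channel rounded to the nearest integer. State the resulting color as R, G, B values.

41% lies between the 0% and 50% stops, so the local fraction is t = (41 − 0)/(50 − 0) = 41/50 ≈ 0.82.
#53d9c2 → (83, 217, 194); #15d9bd → (21, 217, 189).
R = 83 + 0.82 × (21 − 83) = 32.16 → 32
G = 217 + 0.82 × (217 − 217) = 217 → 217
B = 194 + 0.82 × (189 − 194) = 189.9 → 190

(32, 217, 190)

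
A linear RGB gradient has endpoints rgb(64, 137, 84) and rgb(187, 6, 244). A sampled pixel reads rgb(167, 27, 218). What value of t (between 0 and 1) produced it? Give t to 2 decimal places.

Invert the lerp on the B channel (largest span, 160): t = (218 − 84) / (244 − 84) = 134/160 = 0.8375.
Check on R: (167 − 64)/(187 − 64) = 0.8374 ✓

0.84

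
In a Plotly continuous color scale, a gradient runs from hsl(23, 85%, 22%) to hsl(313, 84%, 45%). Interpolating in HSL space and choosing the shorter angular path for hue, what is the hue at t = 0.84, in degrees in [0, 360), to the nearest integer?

Hue: 313 − 23 = 290°, but |290| > 180 so the shorter arc goes the other way: Δh = 290 − 360 = -70°.
H = 23 + 0.84 × (-70) = -35.8 → -36 → -36 mod 360 = 324°

324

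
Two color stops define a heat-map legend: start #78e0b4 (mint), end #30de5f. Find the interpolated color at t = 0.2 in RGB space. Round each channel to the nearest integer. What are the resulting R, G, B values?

(106, 224, 163)

#78e0b4 → (120, 224, 180); #30de5f → (48, 222, 95).
R = 120 + 0.2 × (48 − 120) = 120 + 0.2 × -72 = 105.6 → 106
G = 224 + 0.2 × (222 − 224) = 224 + 0.2 × -2 = 223.6 → 224
B = 180 + 0.2 × (95 − 180) = 180 + 0.2 × -85 = 163 → 163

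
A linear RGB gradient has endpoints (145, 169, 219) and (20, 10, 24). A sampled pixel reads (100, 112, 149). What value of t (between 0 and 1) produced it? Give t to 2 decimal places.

0.36

Invert the lerp on the B channel (largest span, 195): t = (149 − 219) / (24 − 219) = -70/-195 = 0.35897.
Check on R: (100 − 145)/(20 − 145) = 0.36 ✓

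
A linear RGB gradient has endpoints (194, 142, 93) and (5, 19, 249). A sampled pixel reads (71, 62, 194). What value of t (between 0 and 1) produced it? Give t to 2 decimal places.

0.65

Invert the lerp on the R channel (largest span, 189): t = (71 − 194) / (5 − 194) = -123/-189 = 0.65079.
Check on G: (62 − 142)/(19 − 142) = 0.6504 ✓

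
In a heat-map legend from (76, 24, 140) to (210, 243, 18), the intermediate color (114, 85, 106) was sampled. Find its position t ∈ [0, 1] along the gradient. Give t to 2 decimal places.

0.28

Invert the lerp on the G channel (largest span, 219): t = (85 − 24) / (243 − 24) = 61/219 = 0.27854.
Check on R: (114 − 76)/(210 − 76) = 0.2836 ✓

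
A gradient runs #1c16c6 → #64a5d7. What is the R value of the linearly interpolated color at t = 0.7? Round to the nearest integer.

R₁ = 28 (from #1c16c6), R₂ = 100 (from #64a5d7).
R = 28 + 0.7 × (100 − 28) = 78.4 → 78

78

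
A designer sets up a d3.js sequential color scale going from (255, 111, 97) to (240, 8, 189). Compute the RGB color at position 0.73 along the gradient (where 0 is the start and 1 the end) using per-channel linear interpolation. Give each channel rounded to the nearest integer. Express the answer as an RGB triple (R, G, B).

(244, 36, 164)

R = 255 + 0.73 × (240 − 255) = 255 + 0.73 × -15 = 244.05 → 244
G = 111 + 0.73 × (8 − 111) = 111 + 0.73 × -103 = 35.81 → 36
B = 97 + 0.73 × (189 − 97) = 97 + 0.73 × 92 = 164.16 → 164
So the blended color is (244, 36, 164), about #f424a4.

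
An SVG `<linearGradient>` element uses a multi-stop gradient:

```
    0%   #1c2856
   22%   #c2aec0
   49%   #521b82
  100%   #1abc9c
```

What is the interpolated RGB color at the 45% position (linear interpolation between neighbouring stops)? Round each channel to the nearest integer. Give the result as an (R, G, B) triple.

45% lies between the 22% and 49% stops, so the local fraction is t = (45 − 22)/(49 − 22) = 23/27 ≈ 0.8519.
#c2aec0 → (194, 174, 192); #521b82 → (82, 27, 130).
R = 194 + 0.8519 × (82 − 194) = 98.587 → 99
G = 174 + 0.8519 × (27 − 174) = 48.771 → 49
B = 192 + 0.8519 × (130 − 192) = 139.182 → 139

(99, 49, 139)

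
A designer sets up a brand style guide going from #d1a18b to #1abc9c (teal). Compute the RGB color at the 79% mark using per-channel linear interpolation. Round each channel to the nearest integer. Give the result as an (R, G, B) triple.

(64, 182, 152)

#d1a18b → (209, 161, 139); #1abc9c → (26, 188, 156).
79% corresponds to t = 0.79.
R = 209 + 0.79 × (26 − 209) = 209 + 0.79 × -183 = 64.43 → 64
G = 161 + 0.79 × (188 − 161) = 161 + 0.79 × 27 = 182.33 → 182
B = 139 + 0.79 × (156 − 139) = 139 + 0.79 × 17 = 152.43 → 152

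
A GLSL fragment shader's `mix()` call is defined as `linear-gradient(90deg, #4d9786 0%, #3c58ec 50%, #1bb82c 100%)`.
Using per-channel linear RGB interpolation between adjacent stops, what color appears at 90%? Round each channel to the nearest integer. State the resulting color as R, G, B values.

90% lies between the 50% and 100% stops, so the local fraction is t = (90 − 50)/(100 − 50) = 40/50 ≈ 0.8.
#3c58ec → (60, 88, 236); #1bb82c → (27, 184, 44).
R = 60 + 0.8 × (27 − 60) = 33.6 → 34
G = 88 + 0.8 × (184 − 88) = 164.8 → 165
B = 236 + 0.8 × (44 − 236) = 82.4 → 82

(34, 165, 82)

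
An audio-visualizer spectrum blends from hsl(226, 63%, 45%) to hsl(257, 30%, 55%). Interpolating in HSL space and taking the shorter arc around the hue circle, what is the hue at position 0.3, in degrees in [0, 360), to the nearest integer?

Hue arc: Δh = 257 − 226 = 31° (|Δh| ≤ 180, already the shorter path).
H = 226 + 0.3 × (31) = 235.3 → 235°

235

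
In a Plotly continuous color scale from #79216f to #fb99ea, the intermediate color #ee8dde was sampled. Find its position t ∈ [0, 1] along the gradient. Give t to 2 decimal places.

0.90

Invert the lerp on the R channel (largest span, 130): t = (238 − 121) / (251 − 121) = 117/130 = 0.9.
Check on G: (141 − 33)/(153 − 33) = 0.9 ✓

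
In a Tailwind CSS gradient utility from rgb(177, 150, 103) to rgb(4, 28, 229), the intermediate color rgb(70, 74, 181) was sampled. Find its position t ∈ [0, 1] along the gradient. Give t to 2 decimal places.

Invert the lerp on the R channel (largest span, 173): t = (70 − 177) / (4 − 177) = -107/-173 = 0.6185.
Check on G: (74 − 150)/(28 − 150) = 0.623 ✓

0.62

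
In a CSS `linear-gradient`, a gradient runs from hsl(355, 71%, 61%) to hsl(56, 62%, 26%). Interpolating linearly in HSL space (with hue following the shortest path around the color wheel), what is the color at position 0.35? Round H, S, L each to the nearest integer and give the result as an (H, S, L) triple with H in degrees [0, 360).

(16, 68, 49)

Hue: 56 − 355 = -299°, but |-299| > 180 so the shorter arc goes the other way: Δh = -299 + 360 = 61°.
H = 355 + 0.35 × (61) = 376.35 → 376 → 376 mod 360 = 16°
S = 71 + 0.35 × (62 − 71) = 67.85 → 68%
L = 61 + 0.35 × (26 − 61) = 48.75 → 49%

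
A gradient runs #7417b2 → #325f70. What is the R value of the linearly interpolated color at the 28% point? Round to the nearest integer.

R₁ = 116 (from #7417b2), R₂ = 50 (from #325f70).
R = 116 + 0.28 × (50 − 116) = 97.52 → 98

98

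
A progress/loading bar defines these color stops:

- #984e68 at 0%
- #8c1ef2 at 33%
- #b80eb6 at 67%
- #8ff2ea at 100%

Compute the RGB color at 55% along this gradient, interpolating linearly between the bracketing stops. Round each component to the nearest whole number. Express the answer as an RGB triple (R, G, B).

55% lies between the 33% and 67% stops, so the local fraction is t = (55 − 33)/(67 − 33) = 22/34 ≈ 0.6471.
#8c1ef2 → (140, 30, 242); #b80eb6 → (184, 14, 182).
R = 140 + 0.6471 × (184 − 140) = 168.472 → 168
G = 30 + 0.6471 × (14 − 30) = 19.646 → 20
B = 242 + 0.6471 × (182 − 242) = 203.174 → 203

(168, 20, 203)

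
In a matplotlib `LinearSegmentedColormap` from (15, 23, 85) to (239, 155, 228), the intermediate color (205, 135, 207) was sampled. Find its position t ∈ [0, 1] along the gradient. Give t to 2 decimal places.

0.85

Invert the lerp on the R channel (largest span, 224): t = (205 − 15) / (239 − 15) = 190/224 = 0.84821.
Check on G: (135 − 23)/(155 − 23) = 0.8485 ✓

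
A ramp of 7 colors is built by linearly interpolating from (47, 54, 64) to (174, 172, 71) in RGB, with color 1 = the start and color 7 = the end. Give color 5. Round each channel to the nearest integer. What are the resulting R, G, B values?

With 7 swatches and endpoints inclusive, swatch 5 sits at t = (5 − 1)/(7 − 1) = 4/6 ≈ 0.6667.
R = 47 + 0.6667 × (174 − 47) = 131.671 → 132
G = 54 + 0.6667 × (172 − 54) = 132.671 → 133
B = 64 + 0.6667 × (71 − 64) = 68.667 → 69

(132, 133, 69)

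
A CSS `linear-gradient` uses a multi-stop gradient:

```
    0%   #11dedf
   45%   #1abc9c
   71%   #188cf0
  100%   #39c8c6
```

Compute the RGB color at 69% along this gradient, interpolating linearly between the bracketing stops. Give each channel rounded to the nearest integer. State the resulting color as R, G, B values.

69% lies between the 45% and 71% stops, so the local fraction is t = (69 − 45)/(71 − 45) = 24/26 ≈ 0.9231.
#1abc9c → (26, 188, 156); #188cf0 → (24, 140, 240).
R = 26 + 0.9231 × (24 − 26) = 24.154 → 24
G = 188 + 0.9231 × (140 − 188) = 143.691 → 144
B = 156 + 0.9231 × (240 − 156) = 233.54 → 234

(24, 144, 234)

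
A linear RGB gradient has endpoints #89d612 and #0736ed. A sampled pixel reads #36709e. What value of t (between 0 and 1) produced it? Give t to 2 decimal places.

Invert the lerp on the B channel (largest span, 219): t = (158 − 18) / (237 − 18) = 140/219 = 0.63927.
Check on R: (54 − 137)/(7 − 137) = 0.6385 ✓

0.64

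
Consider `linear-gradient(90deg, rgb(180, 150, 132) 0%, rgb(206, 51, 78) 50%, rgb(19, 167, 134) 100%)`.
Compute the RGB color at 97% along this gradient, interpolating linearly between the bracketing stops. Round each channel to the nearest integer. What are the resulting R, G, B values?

97% lies between the 50% and 100% stops, so the local fraction is t = (97 − 50)/(100 − 50) = 47/50 ≈ 0.94.
R = 206 + 0.94 × (19 − 206) = 30.22 → 30
G = 51 + 0.94 × (167 − 51) = 160.04 → 160
B = 78 + 0.94 × (134 − 78) = 130.64 → 131

(30, 160, 131)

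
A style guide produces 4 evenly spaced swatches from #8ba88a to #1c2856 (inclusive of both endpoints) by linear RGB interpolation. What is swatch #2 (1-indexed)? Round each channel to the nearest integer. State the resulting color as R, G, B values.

(102, 125, 121)

With 4 swatches and endpoints inclusive, swatch 2 sits at t = (2 − 1)/(4 − 1) = 1/3 ≈ 0.3333.
#8ba88a → (139, 168, 138); #1c2856 → (28, 40, 86).
R = 139 + 0.3333 × (28 − 139) = 102.004 → 102
G = 168 + 0.3333 × (40 − 168) = 125.338 → 125
B = 138 + 0.3333 × (86 − 138) = 120.668 → 121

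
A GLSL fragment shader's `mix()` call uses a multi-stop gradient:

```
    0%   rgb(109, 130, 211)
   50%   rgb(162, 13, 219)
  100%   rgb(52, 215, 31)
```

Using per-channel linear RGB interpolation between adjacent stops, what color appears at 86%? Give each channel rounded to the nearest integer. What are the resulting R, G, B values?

(83, 158, 84)

86% lies between the 50% and 100% stops, so the local fraction is t = (86 − 50)/(100 − 50) = 36/50 ≈ 0.72.
R = 162 + 0.72 × (52 − 162) = 82.8 → 83
G = 13 + 0.72 × (215 − 13) = 158.44 → 158
B = 219 + 0.72 × (31 − 219) = 83.64 → 84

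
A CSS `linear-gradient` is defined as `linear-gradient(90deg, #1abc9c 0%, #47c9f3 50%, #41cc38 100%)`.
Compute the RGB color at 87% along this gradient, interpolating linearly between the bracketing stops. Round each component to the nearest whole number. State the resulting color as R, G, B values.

(67, 203, 105)

87% lies between the 50% and 100% stops, so the local fraction is t = (87 − 50)/(100 − 50) = 37/50 ≈ 0.74.
#47c9f3 → (71, 201, 243); #41cc38 → (65, 204, 56).
R = 71 + 0.74 × (65 − 71) = 66.56 → 67
G = 201 + 0.74 × (204 − 201) = 203.22 → 203
B = 243 + 0.74 × (56 − 243) = 104.62 → 105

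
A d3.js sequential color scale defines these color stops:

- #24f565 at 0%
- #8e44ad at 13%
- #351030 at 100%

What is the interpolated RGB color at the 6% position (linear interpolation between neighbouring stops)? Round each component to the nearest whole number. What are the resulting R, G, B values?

(85, 163, 134)

6% lies between the 0% and 13% stops, so the local fraction is t = (6 − 0)/(13 − 0) = 6/13 ≈ 0.4615.
#24f565 → (36, 245, 101); #8e44ad → (142, 68, 173).
R = 36 + 0.4615 × (142 − 36) = 84.919 → 85
G = 245 + 0.4615 × (68 − 245) = 163.315 → 163
B = 101 + 0.4615 × (173 − 101) = 134.228 → 134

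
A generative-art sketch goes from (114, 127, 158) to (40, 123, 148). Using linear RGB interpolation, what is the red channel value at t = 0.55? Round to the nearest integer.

R = 114 + 0.55 × (40 − 114) = 73.3 → 73

73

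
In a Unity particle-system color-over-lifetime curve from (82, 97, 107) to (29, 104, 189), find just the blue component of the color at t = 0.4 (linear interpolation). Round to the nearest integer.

140

B = 107 + 0.4 × (189 − 107) = 139.8 → 140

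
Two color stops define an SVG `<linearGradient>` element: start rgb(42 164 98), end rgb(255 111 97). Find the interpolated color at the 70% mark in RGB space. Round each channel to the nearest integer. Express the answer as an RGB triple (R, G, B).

70% corresponds to t = 0.7.
R = 42 + 0.7 × (255 − 42) = 42 + 0.7 × 213 = 191.1 → 191
G = 164 + 0.7 × (111 − 164) = 164 + 0.7 × -53 = 126.9 → 127
B = 98 + 0.7 × (97 − 98) = 98 + 0.7 × -1 = 97.3 → 97

(191, 127, 97)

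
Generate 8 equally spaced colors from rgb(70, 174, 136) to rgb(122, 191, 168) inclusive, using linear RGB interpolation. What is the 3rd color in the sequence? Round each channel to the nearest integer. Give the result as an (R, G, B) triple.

With 8 swatches and endpoints inclusive, swatch 3 sits at t = (3 − 1)/(8 − 1) = 2/7 ≈ 0.2857.
R = 70 + 0.2857 × (122 − 70) = 84.856 → 85
G = 174 + 0.2857 × (191 − 174) = 178.857 → 179
B = 136 + 0.2857 × (168 − 136) = 145.142 → 145

(85, 179, 145)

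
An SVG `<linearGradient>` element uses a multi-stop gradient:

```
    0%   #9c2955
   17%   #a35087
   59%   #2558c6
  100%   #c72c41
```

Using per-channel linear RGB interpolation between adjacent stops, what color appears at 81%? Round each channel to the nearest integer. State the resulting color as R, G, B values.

81% lies between the 59% and 100% stops, so the local fraction is t = (81 − 59)/(100 − 59) = 22/41 ≈ 0.5366.
#2558c6 → (37, 88, 198); #c72c41 → (199, 44, 65).
R = 37 + 0.5366 × (199 − 37) = 123.929 → 124
G = 88 + 0.5366 × (44 − 88) = 64.39 → 64
B = 198 + 0.5366 × (65 − 198) = 126.632 → 127

(124, 64, 127)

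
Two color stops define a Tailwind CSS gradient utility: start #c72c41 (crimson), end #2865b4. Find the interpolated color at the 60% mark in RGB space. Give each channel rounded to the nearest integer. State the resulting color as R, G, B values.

(104, 78, 134)

#c72c41 → (199, 44, 65); #2865b4 → (40, 101, 180).
60% corresponds to t = 0.6.
R = 199 + 0.6 × (40 − 199) = 199 + 0.6 × -159 = 103.6 → 104
G = 44 + 0.6 × (101 − 44) = 44 + 0.6 × 57 = 78.2 → 78
B = 65 + 0.6 × (180 − 65) = 65 + 0.6 × 115 = 134 → 134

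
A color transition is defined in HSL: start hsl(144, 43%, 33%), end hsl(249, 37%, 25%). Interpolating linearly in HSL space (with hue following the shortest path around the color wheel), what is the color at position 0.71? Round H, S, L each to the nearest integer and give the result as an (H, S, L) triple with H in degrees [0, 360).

(219, 39, 27)

Hue arc: Δh = 249 − 144 = 105° (|Δh| ≤ 180, already the shorter path).
H = 144 + 0.71 × (105) = 218.55 → 219°
S = 43 + 0.71 × (37 − 43) = 38.74 → 39%
L = 33 + 0.71 × (25 − 33) = 27.32 → 27%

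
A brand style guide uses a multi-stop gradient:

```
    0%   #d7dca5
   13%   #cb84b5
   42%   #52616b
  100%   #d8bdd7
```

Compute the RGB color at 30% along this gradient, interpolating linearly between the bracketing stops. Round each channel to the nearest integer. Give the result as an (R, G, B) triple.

30% lies between the 13% and 42% stops, so the local fraction is t = (30 − 13)/(42 − 13) = 17/29 ≈ 0.5862.
#cb84b5 → (203, 132, 181); #52616b → (82, 97, 107).
R = 203 + 0.5862 × (82 − 203) = 132.07 → 132
G = 132 + 0.5862 × (97 − 132) = 111.483 → 111
B = 181 + 0.5862 × (107 − 181) = 137.621 → 138

(132, 111, 138)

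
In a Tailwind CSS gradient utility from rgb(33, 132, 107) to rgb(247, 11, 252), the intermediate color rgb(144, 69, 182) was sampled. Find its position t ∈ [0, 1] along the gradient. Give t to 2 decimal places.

Invert the lerp on the R channel (largest span, 214): t = (144 − 33) / (247 − 33) = 111/214 = 0.51869.
Check on G: (69 − 132)/(11 − 132) = 0.5207 ✓

0.52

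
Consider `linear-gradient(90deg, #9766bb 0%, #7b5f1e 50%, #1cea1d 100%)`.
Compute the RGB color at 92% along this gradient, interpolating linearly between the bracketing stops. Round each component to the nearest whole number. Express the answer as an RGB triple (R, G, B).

(43, 212, 29)

92% lies between the 50% and 100% stops, so the local fraction is t = (92 − 50)/(100 − 50) = 42/50 ≈ 0.84.
#7b5f1e → (123, 95, 30); #1cea1d → (28, 234, 29).
R = 123 + 0.84 × (28 − 123) = 43.2 → 43
G = 95 + 0.84 × (234 − 95) = 211.76 → 212
B = 30 + 0.84 × (29 − 30) = 29.16 → 29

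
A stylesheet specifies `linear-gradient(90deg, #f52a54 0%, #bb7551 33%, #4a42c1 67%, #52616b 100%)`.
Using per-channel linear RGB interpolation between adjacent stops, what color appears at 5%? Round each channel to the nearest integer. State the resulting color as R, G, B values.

(236, 53, 84)

5% lies between the 0% and 33% stops, so the local fraction is t = (5 − 0)/(33 − 0) = 5/33 ≈ 0.1515.
#f52a54 → (245, 42, 84); #bb7551 → (187, 117, 81).
R = 245 + 0.1515 × (187 − 245) = 236.213 → 236
G = 42 + 0.1515 × (117 − 42) = 53.362 → 53
B = 84 + 0.1515 × (81 − 84) = 83.546 → 84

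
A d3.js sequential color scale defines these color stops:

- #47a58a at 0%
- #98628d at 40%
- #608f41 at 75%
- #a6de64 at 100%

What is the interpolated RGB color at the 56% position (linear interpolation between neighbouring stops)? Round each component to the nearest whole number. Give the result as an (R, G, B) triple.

56% lies between the 40% and 75% stops, so the local fraction is t = (56 − 40)/(75 − 40) = 16/35 ≈ 0.4571.
#98628d → (152, 98, 141); #608f41 → (96, 143, 65).
R = 152 + 0.4571 × (96 − 152) = 126.402 → 126
G = 98 + 0.4571 × (143 − 98) = 118.57 → 119
B = 141 + 0.4571 × (65 − 141) = 106.26 → 106

(126, 119, 106)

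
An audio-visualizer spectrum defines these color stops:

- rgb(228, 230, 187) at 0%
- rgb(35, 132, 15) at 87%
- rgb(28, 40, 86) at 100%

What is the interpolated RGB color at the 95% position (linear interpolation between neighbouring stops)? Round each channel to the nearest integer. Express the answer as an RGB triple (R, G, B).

95% lies between the 87% and 100% stops, so the local fraction is t = (95 − 87)/(100 − 87) = 8/13 ≈ 0.6154.
R = 35 + 0.6154 × (28 − 35) = 30.692 → 31
G = 132 + 0.6154 × (40 − 132) = 75.383 → 75
B = 15 + 0.6154 × (86 − 15) = 58.693 → 59

(31, 75, 59)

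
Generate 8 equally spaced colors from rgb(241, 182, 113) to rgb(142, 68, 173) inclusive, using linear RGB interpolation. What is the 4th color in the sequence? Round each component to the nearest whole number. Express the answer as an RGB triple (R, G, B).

(199, 133, 139)

With 8 swatches and endpoints inclusive, swatch 4 sits at t = (4 − 1)/(8 − 1) = 3/7 ≈ 0.4286.
R = 241 + 0.4286 × (142 − 241) = 198.569 → 199
G = 182 + 0.4286 × (68 − 182) = 133.14 → 133
B = 113 + 0.4286 × (173 − 113) = 138.716 → 139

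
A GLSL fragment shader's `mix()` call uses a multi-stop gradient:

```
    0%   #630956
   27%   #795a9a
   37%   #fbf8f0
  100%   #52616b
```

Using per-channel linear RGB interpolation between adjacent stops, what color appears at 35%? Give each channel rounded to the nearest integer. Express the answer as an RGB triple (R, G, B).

35% lies between the 27% and 37% stops, so the local fraction is t = (35 − 27)/(37 − 27) = 8/10 ≈ 0.8.
#795a9a → (121, 90, 154); #fbf8f0 → (251, 248, 240).
R = 121 + 0.8 × (251 − 121) = 225 → 225
G = 90 + 0.8 × (248 − 90) = 216.4 → 216
B = 154 + 0.8 × (240 − 154) = 222.8 → 223

(225, 216, 223)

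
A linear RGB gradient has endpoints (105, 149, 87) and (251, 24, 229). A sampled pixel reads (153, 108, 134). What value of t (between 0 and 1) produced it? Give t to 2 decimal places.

Invert the lerp on the R channel (largest span, 146): t = (153 − 105) / (251 − 105) = 48/146 = 0.32877.
Check on G: (108 − 149)/(24 − 149) = 0.328 ✓

0.33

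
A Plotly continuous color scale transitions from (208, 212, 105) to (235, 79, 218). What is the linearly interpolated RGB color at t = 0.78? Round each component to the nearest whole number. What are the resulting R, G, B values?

(229, 108, 193)

R = 208 + 0.78 × (235 − 208) = 208 + 0.78 × 27 = 229.06 → 229
G = 212 + 0.78 × (79 − 212) = 212 + 0.78 × -133 = 108.26 → 108
B = 105 + 0.78 × (218 − 105) = 105 + 0.78 × 113 = 193.14 → 193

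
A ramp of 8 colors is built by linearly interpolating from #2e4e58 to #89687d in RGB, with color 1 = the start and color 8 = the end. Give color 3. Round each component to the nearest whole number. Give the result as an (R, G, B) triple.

With 8 swatches and endpoints inclusive, swatch 3 sits at t = (3 − 1)/(8 − 1) = 2/7 ≈ 0.2857.
#2e4e58 → (46, 78, 88); #89687d → (137, 104, 125).
R = 46 + 0.2857 × (137 − 46) = 71.999 → 72
G = 78 + 0.2857 × (104 − 78) = 85.428 → 85
B = 88 + 0.2857 × (125 − 88) = 98.571 → 99

(72, 85, 99)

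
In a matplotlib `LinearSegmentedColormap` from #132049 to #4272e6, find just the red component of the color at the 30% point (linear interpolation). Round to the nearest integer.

33

R₁ = 19 (from #132049), R₂ = 66 (from #4272e6).
R = 19 + 0.3 × (66 − 19) = 33.1 → 33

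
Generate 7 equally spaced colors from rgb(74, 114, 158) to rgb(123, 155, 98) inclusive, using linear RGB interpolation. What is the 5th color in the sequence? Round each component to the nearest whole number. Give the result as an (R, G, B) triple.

With 7 swatches and endpoints inclusive, swatch 5 sits at t = (5 − 1)/(7 − 1) = 4/6 ≈ 0.6667.
R = 74 + 0.6667 × (123 − 74) = 106.668 → 107
G = 114 + 0.6667 × (155 − 114) = 141.335 → 141
B = 158 + 0.6667 × (98 − 158) = 117.998 → 118

(107, 141, 118)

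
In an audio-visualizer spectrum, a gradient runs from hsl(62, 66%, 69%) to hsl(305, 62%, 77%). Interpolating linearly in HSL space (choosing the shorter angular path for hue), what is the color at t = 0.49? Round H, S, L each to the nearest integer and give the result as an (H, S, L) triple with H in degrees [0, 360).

(5, 64, 73)

Hue: 305 − 62 = 243°, but |243| > 180 so the shorter arc goes the other way: Δh = 243 − 360 = -117°.
H = 62 + 0.49 × (-117) = 4.67 → 5°
S = 66 + 0.49 × (62 − 66) = 64.04 → 64%
L = 69 + 0.49 × (77 − 69) = 72.92 → 73%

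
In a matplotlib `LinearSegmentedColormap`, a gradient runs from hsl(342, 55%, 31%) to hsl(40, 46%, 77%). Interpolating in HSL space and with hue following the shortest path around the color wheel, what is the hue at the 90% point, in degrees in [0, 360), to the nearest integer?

Hue: 40 − 342 = -302°, but |-302| > 180 so the shorter arc goes the other way: Δh = -302 + 360 = 58°.
H = 342 + 0.9 × (58) = 394.2 → 394 → 394 mod 360 = 34°

34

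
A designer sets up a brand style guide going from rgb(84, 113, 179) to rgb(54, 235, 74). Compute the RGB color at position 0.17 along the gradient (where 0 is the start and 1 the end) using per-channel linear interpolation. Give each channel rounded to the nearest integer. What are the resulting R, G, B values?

R = 84 + 0.17 × (54 − 84) = 84 + 0.17 × -30 = 78.9 → 79
G = 113 + 0.17 × (235 − 113) = 113 + 0.17 × 122 = 133.74 → 134
B = 179 + 0.17 × (74 − 179) = 179 + 0.17 × -105 = 161.15 → 161

(79, 134, 161)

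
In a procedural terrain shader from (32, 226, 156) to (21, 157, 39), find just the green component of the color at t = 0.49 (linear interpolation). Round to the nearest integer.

192

G = 226 + 0.49 × (157 − 226) = 192.19 → 192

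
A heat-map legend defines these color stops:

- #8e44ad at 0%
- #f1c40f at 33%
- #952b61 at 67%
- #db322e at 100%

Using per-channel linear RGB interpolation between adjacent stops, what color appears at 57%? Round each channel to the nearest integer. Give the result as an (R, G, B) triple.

57% lies between the 33% and 67% stops, so the local fraction is t = (57 − 33)/(67 − 33) = 24/34 ≈ 0.7059.
#f1c40f → (241, 196, 15); #952b61 → (149, 43, 97).
R = 241 + 0.7059 × (149 − 241) = 176.057 → 176
G = 196 + 0.7059 × (43 − 196) = 87.997 → 88
B = 15 + 0.7059 × (97 − 15) = 72.884 → 73

(176, 88, 73)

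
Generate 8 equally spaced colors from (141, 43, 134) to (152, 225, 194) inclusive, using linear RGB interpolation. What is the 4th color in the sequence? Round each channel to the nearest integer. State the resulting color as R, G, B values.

(146, 121, 160)

With 8 swatches and endpoints inclusive, swatch 4 sits at t = (4 − 1)/(8 − 1) = 3/7 ≈ 0.4286.
R = 141 + 0.4286 × (152 − 141) = 145.715 → 146
G = 43 + 0.4286 × (225 − 43) = 121.005 → 121
B = 134 + 0.4286 × (194 − 134) = 159.716 → 160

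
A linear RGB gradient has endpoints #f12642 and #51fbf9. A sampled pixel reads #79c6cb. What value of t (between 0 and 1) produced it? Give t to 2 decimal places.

Invert the lerp on the G channel (largest span, 213): t = (198 − 38) / (251 − 38) = 160/213 = 0.75117.
Check on R: (121 − 241)/(81 − 241) = 0.75 ✓

0.75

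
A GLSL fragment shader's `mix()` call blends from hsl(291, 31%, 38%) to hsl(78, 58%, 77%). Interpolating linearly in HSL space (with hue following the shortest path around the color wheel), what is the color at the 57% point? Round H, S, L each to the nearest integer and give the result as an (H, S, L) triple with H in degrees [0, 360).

(15, 46, 60)

Hue: 78 − 291 = -213°, but |-213| > 180 so the shorter arc goes the other way: Δh = -213 + 360 = 147°.
H = 291 + 0.57 × (147) = 374.79 → 375 → 375 mod 360 = 15°
S = 31 + 0.57 × (58 − 31) = 46.39 → 46%
L = 38 + 0.57 × (77 − 38) = 60.23 → 60%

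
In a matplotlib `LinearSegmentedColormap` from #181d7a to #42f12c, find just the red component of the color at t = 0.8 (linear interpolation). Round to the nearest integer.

R₁ = 24 (from #181d7a), R₂ = 66 (from #42f12c).
R = 24 + 0.8 × (66 − 24) = 57.6 → 58

58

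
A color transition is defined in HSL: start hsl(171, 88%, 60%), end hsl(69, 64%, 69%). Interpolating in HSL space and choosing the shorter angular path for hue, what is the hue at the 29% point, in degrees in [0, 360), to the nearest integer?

141

Hue arc: Δh = 69 − 171 = -102° (|Δh| ≤ 180, already the shorter path).
H = 171 + 0.29 × (-102) = 141.42 → 141°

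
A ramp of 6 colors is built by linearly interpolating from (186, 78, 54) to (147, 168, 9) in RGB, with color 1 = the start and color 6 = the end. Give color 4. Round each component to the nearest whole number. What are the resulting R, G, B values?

With 6 swatches and endpoints inclusive, swatch 4 sits at t = (4 − 1)/(6 − 1) = 3/5 ≈ 0.6.
R = 186 + 0.6 × (147 − 186) = 162.6 → 163
G = 78 + 0.6 × (168 − 78) = 132 → 132
B = 54 + 0.6 × (9 − 54) = 27 → 27

(163, 132, 27)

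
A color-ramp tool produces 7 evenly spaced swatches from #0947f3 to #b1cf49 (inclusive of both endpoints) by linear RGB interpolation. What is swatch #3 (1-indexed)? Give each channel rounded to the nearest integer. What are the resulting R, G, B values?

With 7 swatches and endpoints inclusive, swatch 3 sits at t = (3 − 1)/(7 − 1) = 2/6 ≈ 0.3333.
#0947f3 → (9, 71, 243); #b1cf49 → (177, 207, 73).
R = 9 + 0.3333 × (177 − 9) = 64.994 → 65
G = 71 + 0.3333 × (207 − 71) = 116.329 → 116
B = 243 + 0.3333 × (73 − 243) = 186.339 → 186

(65, 116, 186)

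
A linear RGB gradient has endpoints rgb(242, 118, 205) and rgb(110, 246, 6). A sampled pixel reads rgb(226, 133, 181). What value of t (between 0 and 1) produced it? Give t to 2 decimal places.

0.12

Invert the lerp on the B channel (largest span, 199): t = (181 − 205) / (6 − 205) = -24/-199 = 0.1206.
Check on R: (226 − 242)/(110 − 242) = 0.1212 ✓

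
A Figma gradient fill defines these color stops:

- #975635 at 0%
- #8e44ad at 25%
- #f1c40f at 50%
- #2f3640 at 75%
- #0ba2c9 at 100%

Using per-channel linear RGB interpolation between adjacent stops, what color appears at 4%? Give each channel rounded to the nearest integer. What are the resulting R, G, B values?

4% lies between the 0% and 25% stops, so the local fraction is t = (4 − 0)/(25 − 0) = 4/25 ≈ 0.16.
#975635 → (151, 86, 53); #8e44ad → (142, 68, 173).
R = 151 + 0.16 × (142 − 151) = 149.56 → 150
G = 86 + 0.16 × (68 − 86) = 83.12 → 83
B = 53 + 0.16 × (173 − 53) = 72.2 → 72

(150, 83, 72)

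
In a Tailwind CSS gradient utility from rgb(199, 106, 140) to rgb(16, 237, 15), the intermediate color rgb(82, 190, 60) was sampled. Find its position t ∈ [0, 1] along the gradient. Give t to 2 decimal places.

Invert the lerp on the R channel (largest span, 183): t = (82 − 199) / (16 − 199) = -117/-183 = 0.63934.
Check on G: (190 − 106)/(237 − 106) = 0.6412 ✓

0.64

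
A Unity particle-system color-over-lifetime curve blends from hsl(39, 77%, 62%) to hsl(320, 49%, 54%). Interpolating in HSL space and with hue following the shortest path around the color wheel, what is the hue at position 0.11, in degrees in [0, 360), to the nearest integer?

30

Hue: 320 − 39 = 281°, but |281| > 180 so the shorter arc goes the other way: Δh = 281 − 360 = -79°.
H = 39 + 0.11 × (-79) = 30.31 → 30°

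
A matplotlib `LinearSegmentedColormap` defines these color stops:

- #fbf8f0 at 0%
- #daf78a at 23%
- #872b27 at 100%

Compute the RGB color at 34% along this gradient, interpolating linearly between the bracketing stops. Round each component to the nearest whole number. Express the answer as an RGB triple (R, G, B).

(206, 218, 124)

34% lies between the 23% and 100% stops, so the local fraction is t = (34 − 23)/(100 − 23) = 11/77 ≈ 0.1429.
#daf78a → (218, 247, 138); #872b27 → (135, 43, 39).
R = 218 + 0.1429 × (135 − 218) = 206.139 → 206
G = 247 + 0.1429 × (43 − 247) = 217.848 → 218
B = 138 + 0.1429 × (39 − 138) = 123.853 → 124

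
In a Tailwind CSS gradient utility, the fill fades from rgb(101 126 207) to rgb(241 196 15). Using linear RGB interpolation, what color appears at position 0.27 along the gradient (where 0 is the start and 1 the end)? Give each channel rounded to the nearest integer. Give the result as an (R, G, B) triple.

R = 101 + 0.27 × (241 − 101) = 101 + 0.27 × 140 = 138.8 → 139
G = 126 + 0.27 × (196 − 126) = 126 + 0.27 × 70 = 144.9 → 145
B = 207 + 0.27 × (15 − 207) = 207 + 0.27 × -192 = 155.16 → 155

(139, 145, 155)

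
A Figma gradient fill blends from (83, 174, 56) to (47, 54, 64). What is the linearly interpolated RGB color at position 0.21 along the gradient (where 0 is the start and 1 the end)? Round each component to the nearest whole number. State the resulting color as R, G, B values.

(75, 149, 58)

R = 83 + 0.21 × (47 − 83) = 83 + 0.21 × -36 = 75.44 → 75
G = 174 + 0.21 × (54 − 174) = 174 + 0.21 × -120 = 148.8 → 149
B = 56 + 0.21 × (64 − 56) = 56 + 0.21 × 8 = 57.68 → 58
So the blended color is (75, 149, 58), about #4b953a.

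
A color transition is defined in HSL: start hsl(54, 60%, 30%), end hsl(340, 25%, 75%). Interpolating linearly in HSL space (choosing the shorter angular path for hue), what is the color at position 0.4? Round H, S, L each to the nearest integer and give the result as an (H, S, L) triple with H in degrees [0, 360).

Hue: 340 − 54 = 286°, but |286| > 180 so the shorter arc goes the other way: Δh = 286 − 360 = -74°.
H = 54 + 0.4 × (-74) = 24.4 → 24°
S = 60 + 0.4 × (25 − 60) = 46 → 46%
L = 30 + 0.4 × (75 − 30) = 48 → 48%

(24, 46, 48)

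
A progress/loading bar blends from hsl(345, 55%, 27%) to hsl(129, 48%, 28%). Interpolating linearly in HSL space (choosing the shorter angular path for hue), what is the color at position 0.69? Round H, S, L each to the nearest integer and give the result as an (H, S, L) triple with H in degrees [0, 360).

Hue: 129 − 345 = -216°, but |-216| > 180 so the shorter arc goes the other way: Δh = -216 + 360 = 144°.
H = 345 + 0.69 × (144) = 444.36 → 444 → 444 mod 360 = 84°
S = 55 + 0.69 × (48 − 55) = 50.17 → 50%
L = 27 + 0.69 × (28 − 27) = 27.69 → 28%

(84, 50, 28)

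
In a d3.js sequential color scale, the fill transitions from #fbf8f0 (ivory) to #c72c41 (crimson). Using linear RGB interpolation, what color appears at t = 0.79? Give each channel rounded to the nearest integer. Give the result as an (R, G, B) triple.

(210, 87, 102)

#fbf8f0 → (251, 248, 240); #c72c41 → (199, 44, 65).
R = 251 + 0.79 × (199 − 251) = 251 + 0.79 × -52 = 209.92 → 210
G = 248 + 0.79 × (44 − 248) = 248 + 0.79 × -204 = 86.84 → 87
B = 240 + 0.79 × (65 − 240) = 240 + 0.79 × -175 = 101.75 → 102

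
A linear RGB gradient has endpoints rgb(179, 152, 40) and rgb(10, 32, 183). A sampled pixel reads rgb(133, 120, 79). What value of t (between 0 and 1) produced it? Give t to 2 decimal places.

Invert the lerp on the R channel (largest span, 169): t = (133 − 179) / (10 − 179) = -46/-169 = 0.27219.
Check on G: (120 − 152)/(32 − 152) = 0.2667 ✓

0.27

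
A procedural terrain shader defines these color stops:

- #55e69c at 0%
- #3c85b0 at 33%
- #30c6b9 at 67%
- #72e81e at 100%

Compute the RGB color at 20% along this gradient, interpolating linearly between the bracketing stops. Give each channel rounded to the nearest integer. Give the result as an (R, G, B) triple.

20% lies between the 0% and 33% stops, so the local fraction is t = (20 − 0)/(33 − 0) = 20/33 ≈ 0.6061.
#55e69c → (85, 230, 156); #3c85b0 → (60, 133, 176).
R = 85 + 0.6061 × (60 − 85) = 69.847 → 70
G = 230 + 0.6061 × (133 − 230) = 171.208 → 171
B = 156 + 0.6061 × (176 − 156) = 168.122 → 168

(70, 171, 168)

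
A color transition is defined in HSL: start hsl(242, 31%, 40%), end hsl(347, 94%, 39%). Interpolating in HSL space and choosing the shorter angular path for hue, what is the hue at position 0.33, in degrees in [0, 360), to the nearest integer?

Hue arc: Δh = 347 − 242 = 105° (|Δh| ≤ 180, already the shorter path).
H = 242 + 0.33 × (105) = 276.65 → 277°

277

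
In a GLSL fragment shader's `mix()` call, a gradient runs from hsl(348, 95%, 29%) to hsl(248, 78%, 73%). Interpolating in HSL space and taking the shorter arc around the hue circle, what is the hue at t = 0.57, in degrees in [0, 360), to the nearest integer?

Hue arc: Δh = 248 − 348 = -100° (|Δh| ≤ 180, already the shorter path).
H = 348 + 0.57 × (-100) = 291 → 291°

291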